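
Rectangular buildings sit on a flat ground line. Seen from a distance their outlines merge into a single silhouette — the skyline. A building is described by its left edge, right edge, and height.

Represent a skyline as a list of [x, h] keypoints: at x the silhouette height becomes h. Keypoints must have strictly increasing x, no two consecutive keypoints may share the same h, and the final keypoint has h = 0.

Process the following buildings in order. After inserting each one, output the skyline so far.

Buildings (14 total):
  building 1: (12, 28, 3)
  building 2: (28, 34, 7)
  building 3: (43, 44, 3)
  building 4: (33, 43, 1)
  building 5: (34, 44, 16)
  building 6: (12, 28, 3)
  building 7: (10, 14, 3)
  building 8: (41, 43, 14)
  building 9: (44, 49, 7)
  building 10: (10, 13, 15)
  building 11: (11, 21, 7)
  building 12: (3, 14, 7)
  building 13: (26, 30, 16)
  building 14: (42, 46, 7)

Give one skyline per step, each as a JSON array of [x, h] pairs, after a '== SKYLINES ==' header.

== SKYLINES ==
[[12,3],[28,0]]
[[12,3],[28,7],[34,0]]
[[12,3],[28,7],[34,0],[43,3],[44,0]]
[[12,3],[28,7],[34,1],[43,3],[44,0]]
[[12,3],[28,7],[34,16],[44,0]]
[[12,3],[28,7],[34,16],[44,0]]
[[10,3],[28,7],[34,16],[44,0]]
[[10,3],[28,7],[34,16],[44,0]]
[[10,3],[28,7],[34,16],[44,7],[49,0]]
[[10,15],[13,3],[28,7],[34,16],[44,7],[49,0]]
[[10,15],[13,7],[21,3],[28,7],[34,16],[44,7],[49,0]]
[[3,7],[10,15],[13,7],[21,3],[28,7],[34,16],[44,7],[49,0]]
[[3,7],[10,15],[13,7],[21,3],[26,16],[30,7],[34,16],[44,7],[49,0]]
[[3,7],[10,15],[13,7],[21,3],[26,16],[30,7],[34,16],[44,7],[49,0]]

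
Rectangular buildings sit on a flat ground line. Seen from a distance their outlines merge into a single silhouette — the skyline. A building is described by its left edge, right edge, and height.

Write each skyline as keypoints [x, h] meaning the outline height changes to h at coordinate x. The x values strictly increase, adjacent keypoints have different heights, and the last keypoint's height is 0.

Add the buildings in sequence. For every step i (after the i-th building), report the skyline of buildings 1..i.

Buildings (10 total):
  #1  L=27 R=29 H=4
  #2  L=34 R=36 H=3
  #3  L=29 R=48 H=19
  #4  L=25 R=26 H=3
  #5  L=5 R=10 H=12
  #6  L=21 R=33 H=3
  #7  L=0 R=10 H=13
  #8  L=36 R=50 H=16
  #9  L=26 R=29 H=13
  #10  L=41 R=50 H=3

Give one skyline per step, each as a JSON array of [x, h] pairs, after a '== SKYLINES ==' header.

== SKYLINES ==
[[27,4],[29,0]]
[[27,4],[29,0],[34,3],[36,0]]
[[27,4],[29,19],[48,0]]
[[25,3],[26,0],[27,4],[29,19],[48,0]]
[[5,12],[10,0],[25,3],[26,0],[27,4],[29,19],[48,0]]
[[5,12],[10,0],[21,3],[27,4],[29,19],[48,0]]
[[0,13],[10,0],[21,3],[27,4],[29,19],[48,0]]
[[0,13],[10,0],[21,3],[27,4],[29,19],[48,16],[50,0]]
[[0,13],[10,0],[21,3],[26,13],[29,19],[48,16],[50,0]]
[[0,13],[10,0],[21,3],[26,13],[29,19],[48,16],[50,0]]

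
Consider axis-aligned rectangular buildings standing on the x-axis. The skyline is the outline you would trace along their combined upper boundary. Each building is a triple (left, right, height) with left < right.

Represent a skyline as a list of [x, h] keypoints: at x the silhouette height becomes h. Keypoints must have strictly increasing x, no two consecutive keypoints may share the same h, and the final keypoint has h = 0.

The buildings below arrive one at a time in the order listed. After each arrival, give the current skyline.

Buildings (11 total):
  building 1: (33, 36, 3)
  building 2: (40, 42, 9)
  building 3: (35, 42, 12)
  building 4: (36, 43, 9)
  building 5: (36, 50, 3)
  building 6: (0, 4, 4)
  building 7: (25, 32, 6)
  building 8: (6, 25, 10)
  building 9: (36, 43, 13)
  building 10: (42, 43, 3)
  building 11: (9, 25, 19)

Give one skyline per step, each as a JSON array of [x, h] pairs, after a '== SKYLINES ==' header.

== SKYLINES ==
[[33,3],[36,0]]
[[33,3],[36,0],[40,9],[42,0]]
[[33,3],[35,12],[42,0]]
[[33,3],[35,12],[42,9],[43,0]]
[[33,3],[35,12],[42,9],[43,3],[50,0]]
[[0,4],[4,0],[33,3],[35,12],[42,9],[43,3],[50,0]]
[[0,4],[4,0],[25,6],[32,0],[33,3],[35,12],[42,9],[43,3],[50,0]]
[[0,4],[4,0],[6,10],[25,6],[32,0],[33,3],[35,12],[42,9],[43,3],[50,0]]
[[0,4],[4,0],[6,10],[25,6],[32,0],[33,3],[35,12],[36,13],[43,3],[50,0]]
[[0,4],[4,0],[6,10],[25,6],[32,0],[33,3],[35,12],[36,13],[43,3],[50,0]]
[[0,4],[4,0],[6,10],[9,19],[25,6],[32,0],[33,3],[35,12],[36,13],[43,3],[50,0]]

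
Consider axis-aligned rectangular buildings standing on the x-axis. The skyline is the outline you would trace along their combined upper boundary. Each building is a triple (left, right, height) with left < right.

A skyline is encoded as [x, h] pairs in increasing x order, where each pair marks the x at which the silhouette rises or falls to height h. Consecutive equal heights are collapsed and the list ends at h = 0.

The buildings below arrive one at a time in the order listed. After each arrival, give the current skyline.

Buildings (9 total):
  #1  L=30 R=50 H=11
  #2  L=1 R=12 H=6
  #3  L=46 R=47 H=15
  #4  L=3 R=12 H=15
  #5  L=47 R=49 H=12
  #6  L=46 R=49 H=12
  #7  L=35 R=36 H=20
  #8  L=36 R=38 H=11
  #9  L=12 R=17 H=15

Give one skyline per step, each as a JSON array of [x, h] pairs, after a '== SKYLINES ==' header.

== SKYLINES ==
[[30,11],[50,0]]
[[1,6],[12,0],[30,11],[50,0]]
[[1,6],[12,0],[30,11],[46,15],[47,11],[50,0]]
[[1,6],[3,15],[12,0],[30,11],[46,15],[47,11],[50,0]]
[[1,6],[3,15],[12,0],[30,11],[46,15],[47,12],[49,11],[50,0]]
[[1,6],[3,15],[12,0],[30,11],[46,15],[47,12],[49,11],[50,0]]
[[1,6],[3,15],[12,0],[30,11],[35,20],[36,11],[46,15],[47,12],[49,11],[50,0]]
[[1,6],[3,15],[12,0],[30,11],[35,20],[36,11],[46,15],[47,12],[49,11],[50,0]]
[[1,6],[3,15],[17,0],[30,11],[35,20],[36,11],[46,15],[47,12],[49,11],[50,0]]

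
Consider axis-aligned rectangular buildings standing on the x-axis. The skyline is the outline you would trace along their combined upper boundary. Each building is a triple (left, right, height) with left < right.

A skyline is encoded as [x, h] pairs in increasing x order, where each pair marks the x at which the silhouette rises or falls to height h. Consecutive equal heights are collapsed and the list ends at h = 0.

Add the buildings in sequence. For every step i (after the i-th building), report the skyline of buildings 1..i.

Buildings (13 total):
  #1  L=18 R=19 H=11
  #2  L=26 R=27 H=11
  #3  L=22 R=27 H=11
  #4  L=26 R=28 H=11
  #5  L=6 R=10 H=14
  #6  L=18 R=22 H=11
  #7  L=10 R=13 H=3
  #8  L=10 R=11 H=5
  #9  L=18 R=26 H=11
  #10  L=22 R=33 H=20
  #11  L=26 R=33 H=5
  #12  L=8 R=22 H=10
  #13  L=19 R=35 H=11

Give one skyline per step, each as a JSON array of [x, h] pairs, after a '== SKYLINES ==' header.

== SKYLINES ==
[[18,11],[19,0]]
[[18,11],[19,0],[26,11],[27,0]]
[[18,11],[19,0],[22,11],[27,0]]
[[18,11],[19,0],[22,11],[28,0]]
[[6,14],[10,0],[18,11],[19,0],[22,11],[28,0]]
[[6,14],[10,0],[18,11],[28,0]]
[[6,14],[10,3],[13,0],[18,11],[28,0]]
[[6,14],[10,5],[11,3],[13,0],[18,11],[28,0]]
[[6,14],[10,5],[11,3],[13,0],[18,11],[28,0]]
[[6,14],[10,5],[11,3],[13,0],[18,11],[22,20],[33,0]]
[[6,14],[10,5],[11,3],[13,0],[18,11],[22,20],[33,0]]
[[6,14],[10,10],[18,11],[22,20],[33,0]]
[[6,14],[10,10],[18,11],[22,20],[33,11],[35,0]]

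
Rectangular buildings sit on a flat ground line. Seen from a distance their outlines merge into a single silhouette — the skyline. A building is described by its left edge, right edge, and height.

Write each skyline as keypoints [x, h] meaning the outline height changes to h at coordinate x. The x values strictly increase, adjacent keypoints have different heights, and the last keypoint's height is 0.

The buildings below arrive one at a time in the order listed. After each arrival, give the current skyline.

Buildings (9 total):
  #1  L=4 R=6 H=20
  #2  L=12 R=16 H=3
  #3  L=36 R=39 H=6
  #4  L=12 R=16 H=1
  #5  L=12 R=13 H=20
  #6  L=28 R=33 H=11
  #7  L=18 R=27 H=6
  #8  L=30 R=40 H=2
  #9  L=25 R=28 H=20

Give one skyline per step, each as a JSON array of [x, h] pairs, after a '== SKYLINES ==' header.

== SKYLINES ==
[[4,20],[6,0]]
[[4,20],[6,0],[12,3],[16,0]]
[[4,20],[6,0],[12,3],[16,0],[36,6],[39,0]]
[[4,20],[6,0],[12,3],[16,0],[36,6],[39,0]]
[[4,20],[6,0],[12,20],[13,3],[16,0],[36,6],[39,0]]
[[4,20],[6,0],[12,20],[13,3],[16,0],[28,11],[33,0],[36,6],[39,0]]
[[4,20],[6,0],[12,20],[13,3],[16,0],[18,6],[27,0],[28,11],[33,0],[36,6],[39,0]]
[[4,20],[6,0],[12,20],[13,3],[16,0],[18,6],[27,0],[28,11],[33,2],[36,6],[39,2],[40,0]]
[[4,20],[6,0],[12,20],[13,3],[16,0],[18,6],[25,20],[28,11],[33,2],[36,6],[39,2],[40,0]]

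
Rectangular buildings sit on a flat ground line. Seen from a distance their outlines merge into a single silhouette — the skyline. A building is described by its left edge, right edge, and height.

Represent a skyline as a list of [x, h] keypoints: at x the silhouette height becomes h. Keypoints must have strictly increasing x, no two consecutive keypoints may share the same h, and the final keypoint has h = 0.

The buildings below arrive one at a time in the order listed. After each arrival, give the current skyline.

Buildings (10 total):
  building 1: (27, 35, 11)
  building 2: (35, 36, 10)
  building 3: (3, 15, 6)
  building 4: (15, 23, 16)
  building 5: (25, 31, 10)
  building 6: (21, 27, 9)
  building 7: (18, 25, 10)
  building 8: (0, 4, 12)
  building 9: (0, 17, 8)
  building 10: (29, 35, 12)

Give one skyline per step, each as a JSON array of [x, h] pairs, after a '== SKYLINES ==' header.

== SKYLINES ==
[[27,11],[35,0]]
[[27,11],[35,10],[36,0]]
[[3,6],[15,0],[27,11],[35,10],[36,0]]
[[3,6],[15,16],[23,0],[27,11],[35,10],[36,0]]
[[3,6],[15,16],[23,0],[25,10],[27,11],[35,10],[36,0]]
[[3,6],[15,16],[23,9],[25,10],[27,11],[35,10],[36,0]]
[[3,6],[15,16],[23,10],[27,11],[35,10],[36,0]]
[[0,12],[4,6],[15,16],[23,10],[27,11],[35,10],[36,0]]
[[0,12],[4,8],[15,16],[23,10],[27,11],[35,10],[36,0]]
[[0,12],[4,8],[15,16],[23,10],[27,11],[29,12],[35,10],[36,0]]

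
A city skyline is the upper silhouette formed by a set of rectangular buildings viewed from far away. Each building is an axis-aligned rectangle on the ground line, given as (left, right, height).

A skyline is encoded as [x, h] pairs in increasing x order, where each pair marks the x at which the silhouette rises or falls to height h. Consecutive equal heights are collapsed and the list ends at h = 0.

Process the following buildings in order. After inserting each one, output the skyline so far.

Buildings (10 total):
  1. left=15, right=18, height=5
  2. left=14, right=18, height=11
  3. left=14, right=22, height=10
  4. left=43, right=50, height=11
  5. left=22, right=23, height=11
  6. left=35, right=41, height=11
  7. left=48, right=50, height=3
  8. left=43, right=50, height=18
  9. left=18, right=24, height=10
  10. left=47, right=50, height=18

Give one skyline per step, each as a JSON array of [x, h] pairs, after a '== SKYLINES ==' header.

== SKYLINES ==
[[15,5],[18,0]]
[[14,11],[18,0]]
[[14,11],[18,10],[22,0]]
[[14,11],[18,10],[22,0],[43,11],[50,0]]
[[14,11],[18,10],[22,11],[23,0],[43,11],[50,0]]
[[14,11],[18,10],[22,11],[23,0],[35,11],[41,0],[43,11],[50,0]]
[[14,11],[18,10],[22,11],[23,0],[35,11],[41,0],[43,11],[50,0]]
[[14,11],[18,10],[22,11],[23,0],[35,11],[41,0],[43,18],[50,0]]
[[14,11],[18,10],[22,11],[23,10],[24,0],[35,11],[41,0],[43,18],[50,0]]
[[14,11],[18,10],[22,11],[23,10],[24,0],[35,11],[41,0],[43,18],[50,0]]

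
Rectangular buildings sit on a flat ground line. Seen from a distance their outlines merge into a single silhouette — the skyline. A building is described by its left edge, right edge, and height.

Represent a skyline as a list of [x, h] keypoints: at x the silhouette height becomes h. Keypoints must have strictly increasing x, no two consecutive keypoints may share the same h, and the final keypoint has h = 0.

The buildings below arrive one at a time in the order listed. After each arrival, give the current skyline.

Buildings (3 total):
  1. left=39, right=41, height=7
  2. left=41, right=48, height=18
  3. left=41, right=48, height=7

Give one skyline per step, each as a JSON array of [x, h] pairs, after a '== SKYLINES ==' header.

== SKYLINES ==
[[39,7],[41,0]]
[[39,7],[41,18],[48,0]]
[[39,7],[41,18],[48,0]]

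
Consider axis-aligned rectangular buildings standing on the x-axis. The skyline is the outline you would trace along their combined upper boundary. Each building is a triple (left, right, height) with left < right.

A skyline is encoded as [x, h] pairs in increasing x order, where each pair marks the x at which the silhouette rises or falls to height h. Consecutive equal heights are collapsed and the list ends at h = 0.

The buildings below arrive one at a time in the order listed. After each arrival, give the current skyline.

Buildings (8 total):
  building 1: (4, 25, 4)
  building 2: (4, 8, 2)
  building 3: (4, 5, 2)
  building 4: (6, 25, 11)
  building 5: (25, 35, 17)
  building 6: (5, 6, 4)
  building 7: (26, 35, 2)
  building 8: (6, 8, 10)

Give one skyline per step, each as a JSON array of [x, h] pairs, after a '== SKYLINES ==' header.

== SKYLINES ==
[[4,4],[25,0]]
[[4,4],[25,0]]
[[4,4],[25,0]]
[[4,4],[6,11],[25,0]]
[[4,4],[6,11],[25,17],[35,0]]
[[4,4],[6,11],[25,17],[35,0]]
[[4,4],[6,11],[25,17],[35,0]]
[[4,4],[6,11],[25,17],[35,0]]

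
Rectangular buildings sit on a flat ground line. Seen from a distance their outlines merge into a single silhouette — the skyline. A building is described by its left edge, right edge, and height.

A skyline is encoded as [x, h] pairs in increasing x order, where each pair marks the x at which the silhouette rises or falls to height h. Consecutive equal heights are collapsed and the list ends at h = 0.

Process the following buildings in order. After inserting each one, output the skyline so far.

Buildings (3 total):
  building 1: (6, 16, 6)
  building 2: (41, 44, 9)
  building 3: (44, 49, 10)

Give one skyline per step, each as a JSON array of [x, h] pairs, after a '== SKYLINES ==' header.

== SKYLINES ==
[[6,6],[16,0]]
[[6,6],[16,0],[41,9],[44,0]]
[[6,6],[16,0],[41,9],[44,10],[49,0]]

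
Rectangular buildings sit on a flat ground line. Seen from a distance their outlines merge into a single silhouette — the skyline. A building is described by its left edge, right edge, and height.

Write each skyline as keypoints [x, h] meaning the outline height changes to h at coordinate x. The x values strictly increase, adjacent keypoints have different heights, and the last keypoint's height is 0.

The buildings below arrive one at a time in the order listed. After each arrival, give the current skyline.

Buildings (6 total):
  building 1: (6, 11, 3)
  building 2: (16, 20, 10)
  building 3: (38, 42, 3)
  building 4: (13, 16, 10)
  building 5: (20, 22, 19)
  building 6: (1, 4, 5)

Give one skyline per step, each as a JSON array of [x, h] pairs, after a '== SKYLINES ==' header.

== SKYLINES ==
[[6,3],[11,0]]
[[6,3],[11,0],[16,10],[20,0]]
[[6,3],[11,0],[16,10],[20,0],[38,3],[42,0]]
[[6,3],[11,0],[13,10],[20,0],[38,3],[42,0]]
[[6,3],[11,0],[13,10],[20,19],[22,0],[38,3],[42,0]]
[[1,5],[4,0],[6,3],[11,0],[13,10],[20,19],[22,0],[38,3],[42,0]]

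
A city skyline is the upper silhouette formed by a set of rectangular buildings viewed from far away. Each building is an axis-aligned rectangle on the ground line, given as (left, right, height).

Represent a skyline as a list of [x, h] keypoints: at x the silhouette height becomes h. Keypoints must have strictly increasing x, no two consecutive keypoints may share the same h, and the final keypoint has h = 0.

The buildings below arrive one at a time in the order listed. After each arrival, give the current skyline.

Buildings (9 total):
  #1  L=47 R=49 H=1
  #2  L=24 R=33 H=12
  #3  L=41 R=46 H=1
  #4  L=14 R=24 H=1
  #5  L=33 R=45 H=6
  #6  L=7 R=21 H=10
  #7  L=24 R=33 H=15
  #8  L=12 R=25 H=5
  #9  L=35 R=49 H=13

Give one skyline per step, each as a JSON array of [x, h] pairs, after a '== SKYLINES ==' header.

== SKYLINES ==
[[47,1],[49,0]]
[[24,12],[33,0],[47,1],[49,0]]
[[24,12],[33,0],[41,1],[46,0],[47,1],[49,0]]
[[14,1],[24,12],[33,0],[41,1],[46,0],[47,1],[49,0]]
[[14,1],[24,12],[33,6],[45,1],[46,0],[47,1],[49,0]]
[[7,10],[21,1],[24,12],[33,6],[45,1],[46,0],[47,1],[49,0]]
[[7,10],[21,1],[24,15],[33,6],[45,1],[46,0],[47,1],[49,0]]
[[7,10],[21,5],[24,15],[33,6],[45,1],[46,0],[47,1],[49,0]]
[[7,10],[21,5],[24,15],[33,6],[35,13],[49,0]]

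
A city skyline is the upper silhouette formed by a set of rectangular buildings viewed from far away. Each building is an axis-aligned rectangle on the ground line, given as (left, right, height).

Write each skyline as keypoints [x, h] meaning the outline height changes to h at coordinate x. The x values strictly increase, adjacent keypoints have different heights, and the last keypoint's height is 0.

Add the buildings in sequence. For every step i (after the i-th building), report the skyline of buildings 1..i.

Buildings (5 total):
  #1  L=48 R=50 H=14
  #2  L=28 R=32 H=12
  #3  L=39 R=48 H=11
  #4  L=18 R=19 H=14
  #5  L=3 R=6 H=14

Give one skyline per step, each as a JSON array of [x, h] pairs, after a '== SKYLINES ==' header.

== SKYLINES ==
[[48,14],[50,0]]
[[28,12],[32,0],[48,14],[50,0]]
[[28,12],[32,0],[39,11],[48,14],[50,0]]
[[18,14],[19,0],[28,12],[32,0],[39,11],[48,14],[50,0]]
[[3,14],[6,0],[18,14],[19,0],[28,12],[32,0],[39,11],[48,14],[50,0]]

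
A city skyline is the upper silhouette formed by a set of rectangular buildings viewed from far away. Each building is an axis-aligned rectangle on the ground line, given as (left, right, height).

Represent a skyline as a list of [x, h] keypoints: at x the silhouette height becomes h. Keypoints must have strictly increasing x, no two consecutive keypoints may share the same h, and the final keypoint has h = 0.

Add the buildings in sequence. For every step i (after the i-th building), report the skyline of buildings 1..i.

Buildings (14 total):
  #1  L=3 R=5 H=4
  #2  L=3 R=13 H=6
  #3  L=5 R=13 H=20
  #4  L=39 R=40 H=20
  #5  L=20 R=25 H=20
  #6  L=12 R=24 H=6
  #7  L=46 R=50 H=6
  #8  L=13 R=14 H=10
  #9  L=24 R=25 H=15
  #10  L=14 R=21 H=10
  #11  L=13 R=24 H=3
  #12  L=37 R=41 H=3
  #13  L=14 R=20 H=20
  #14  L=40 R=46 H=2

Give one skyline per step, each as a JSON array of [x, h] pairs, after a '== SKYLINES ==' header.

== SKYLINES ==
[[3,4],[5,0]]
[[3,6],[13,0]]
[[3,6],[5,20],[13,0]]
[[3,6],[5,20],[13,0],[39,20],[40,0]]
[[3,6],[5,20],[13,0],[20,20],[25,0],[39,20],[40,0]]
[[3,6],[5,20],[13,6],[20,20],[25,0],[39,20],[40,0]]
[[3,6],[5,20],[13,6],[20,20],[25,0],[39,20],[40,0],[46,6],[50,0]]
[[3,6],[5,20],[13,10],[14,6],[20,20],[25,0],[39,20],[40,0],[46,6],[50,0]]
[[3,6],[5,20],[13,10],[14,6],[20,20],[25,0],[39,20],[40,0],[46,6],[50,0]]
[[3,6],[5,20],[13,10],[20,20],[25,0],[39,20],[40,0],[46,6],[50,0]]
[[3,6],[5,20],[13,10],[20,20],[25,0],[39,20],[40,0],[46,6],[50,0]]
[[3,6],[5,20],[13,10],[20,20],[25,0],[37,3],[39,20],[40,3],[41,0],[46,6],[50,0]]
[[3,6],[5,20],[13,10],[14,20],[25,0],[37,3],[39,20],[40,3],[41,0],[46,6],[50,0]]
[[3,6],[5,20],[13,10],[14,20],[25,0],[37,3],[39,20],[40,3],[41,2],[46,6],[50,0]]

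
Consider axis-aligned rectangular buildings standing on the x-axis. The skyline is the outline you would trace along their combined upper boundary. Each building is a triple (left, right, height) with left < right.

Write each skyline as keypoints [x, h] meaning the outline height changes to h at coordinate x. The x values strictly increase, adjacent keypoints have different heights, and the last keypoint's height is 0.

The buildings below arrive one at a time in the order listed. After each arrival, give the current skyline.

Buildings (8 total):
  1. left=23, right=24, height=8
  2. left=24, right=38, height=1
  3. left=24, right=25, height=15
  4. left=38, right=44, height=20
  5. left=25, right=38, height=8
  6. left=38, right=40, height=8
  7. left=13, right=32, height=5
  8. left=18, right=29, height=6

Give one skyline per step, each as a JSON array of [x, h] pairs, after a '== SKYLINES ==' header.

== SKYLINES ==
[[23,8],[24,0]]
[[23,8],[24,1],[38,0]]
[[23,8],[24,15],[25,1],[38,0]]
[[23,8],[24,15],[25,1],[38,20],[44,0]]
[[23,8],[24,15],[25,8],[38,20],[44,0]]
[[23,8],[24,15],[25,8],[38,20],[44,0]]
[[13,5],[23,8],[24,15],[25,8],[38,20],[44,0]]
[[13,5],[18,6],[23,8],[24,15],[25,8],[38,20],[44,0]]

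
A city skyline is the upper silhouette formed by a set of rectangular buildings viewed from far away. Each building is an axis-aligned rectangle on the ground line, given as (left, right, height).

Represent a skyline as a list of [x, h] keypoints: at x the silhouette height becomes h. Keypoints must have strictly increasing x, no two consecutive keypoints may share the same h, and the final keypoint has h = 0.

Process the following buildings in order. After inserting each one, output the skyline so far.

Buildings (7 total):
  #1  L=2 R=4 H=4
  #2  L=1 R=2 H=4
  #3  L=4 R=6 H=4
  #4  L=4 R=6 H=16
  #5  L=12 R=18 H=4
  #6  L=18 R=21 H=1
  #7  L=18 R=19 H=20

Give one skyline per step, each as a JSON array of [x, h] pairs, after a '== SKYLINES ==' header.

== SKYLINES ==
[[2,4],[4,0]]
[[1,4],[4,0]]
[[1,4],[6,0]]
[[1,4],[4,16],[6,0]]
[[1,4],[4,16],[6,0],[12,4],[18,0]]
[[1,4],[4,16],[6,0],[12,4],[18,1],[21,0]]
[[1,4],[4,16],[6,0],[12,4],[18,20],[19,1],[21,0]]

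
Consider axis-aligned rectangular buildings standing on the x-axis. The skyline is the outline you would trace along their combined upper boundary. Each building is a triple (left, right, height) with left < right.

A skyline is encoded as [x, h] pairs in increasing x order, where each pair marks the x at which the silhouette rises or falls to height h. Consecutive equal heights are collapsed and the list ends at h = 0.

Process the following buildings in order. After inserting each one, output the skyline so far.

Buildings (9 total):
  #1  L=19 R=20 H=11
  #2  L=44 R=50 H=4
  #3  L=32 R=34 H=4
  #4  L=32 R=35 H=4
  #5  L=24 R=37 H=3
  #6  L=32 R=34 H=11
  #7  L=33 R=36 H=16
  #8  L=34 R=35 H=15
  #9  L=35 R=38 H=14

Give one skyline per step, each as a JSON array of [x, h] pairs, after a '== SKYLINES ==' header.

== SKYLINES ==
[[19,11],[20,0]]
[[19,11],[20,0],[44,4],[50,0]]
[[19,11],[20,0],[32,4],[34,0],[44,4],[50,0]]
[[19,11],[20,0],[32,4],[35,0],[44,4],[50,0]]
[[19,11],[20,0],[24,3],[32,4],[35,3],[37,0],[44,4],[50,0]]
[[19,11],[20,0],[24,3],[32,11],[34,4],[35,3],[37,0],[44,4],[50,0]]
[[19,11],[20,0],[24,3],[32,11],[33,16],[36,3],[37,0],[44,4],[50,0]]
[[19,11],[20,0],[24,3],[32,11],[33,16],[36,3],[37,0],[44,4],[50,0]]
[[19,11],[20,0],[24,3],[32,11],[33,16],[36,14],[38,0],[44,4],[50,0]]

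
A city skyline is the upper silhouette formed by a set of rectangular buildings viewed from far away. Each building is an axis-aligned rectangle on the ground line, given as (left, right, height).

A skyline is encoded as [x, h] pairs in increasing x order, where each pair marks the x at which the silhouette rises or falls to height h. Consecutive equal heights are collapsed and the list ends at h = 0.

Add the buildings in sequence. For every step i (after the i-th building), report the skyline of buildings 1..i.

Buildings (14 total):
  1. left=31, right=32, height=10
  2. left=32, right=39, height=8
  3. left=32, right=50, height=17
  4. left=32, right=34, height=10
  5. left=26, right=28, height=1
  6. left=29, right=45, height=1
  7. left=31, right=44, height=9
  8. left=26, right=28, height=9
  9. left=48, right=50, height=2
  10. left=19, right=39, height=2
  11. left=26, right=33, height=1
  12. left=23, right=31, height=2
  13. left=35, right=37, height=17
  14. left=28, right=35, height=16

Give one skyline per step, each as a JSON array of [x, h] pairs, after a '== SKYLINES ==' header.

== SKYLINES ==
[[31,10],[32,0]]
[[31,10],[32,8],[39,0]]
[[31,10],[32,17],[50,0]]
[[31,10],[32,17],[50,0]]
[[26,1],[28,0],[31,10],[32,17],[50,0]]
[[26,1],[28,0],[29,1],[31,10],[32,17],[50,0]]
[[26,1],[28,0],[29,1],[31,10],[32,17],[50,0]]
[[26,9],[28,0],[29,1],[31,10],[32,17],[50,0]]
[[26,9],[28,0],[29,1],[31,10],[32,17],[50,0]]
[[19,2],[26,9],[28,2],[31,10],[32,17],[50,0]]
[[19,2],[26,9],[28,2],[31,10],[32,17],[50,0]]
[[19,2],[26,9],[28,2],[31,10],[32,17],[50,0]]
[[19,2],[26,9],[28,2],[31,10],[32,17],[50,0]]
[[19,2],[26,9],[28,16],[32,17],[50,0]]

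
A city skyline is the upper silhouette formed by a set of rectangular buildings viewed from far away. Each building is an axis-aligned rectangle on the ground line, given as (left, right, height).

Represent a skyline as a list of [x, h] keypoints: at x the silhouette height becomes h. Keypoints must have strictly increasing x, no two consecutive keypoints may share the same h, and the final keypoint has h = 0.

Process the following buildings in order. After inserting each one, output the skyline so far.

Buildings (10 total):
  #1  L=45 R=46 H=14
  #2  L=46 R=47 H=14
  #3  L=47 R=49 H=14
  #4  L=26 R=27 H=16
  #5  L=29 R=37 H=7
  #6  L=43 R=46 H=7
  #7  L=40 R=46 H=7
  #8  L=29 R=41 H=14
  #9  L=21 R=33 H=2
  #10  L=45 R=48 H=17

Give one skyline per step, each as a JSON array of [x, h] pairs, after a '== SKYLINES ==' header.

== SKYLINES ==
[[45,14],[46,0]]
[[45,14],[47,0]]
[[45,14],[49,0]]
[[26,16],[27,0],[45,14],[49,0]]
[[26,16],[27,0],[29,7],[37,0],[45,14],[49,0]]
[[26,16],[27,0],[29,7],[37,0],[43,7],[45,14],[49,0]]
[[26,16],[27,0],[29,7],[37,0],[40,7],[45,14],[49,0]]
[[26,16],[27,0],[29,14],[41,7],[45,14],[49,0]]
[[21,2],[26,16],[27,2],[29,14],[41,7],[45,14],[49,0]]
[[21,2],[26,16],[27,2],[29,14],[41,7],[45,17],[48,14],[49,0]]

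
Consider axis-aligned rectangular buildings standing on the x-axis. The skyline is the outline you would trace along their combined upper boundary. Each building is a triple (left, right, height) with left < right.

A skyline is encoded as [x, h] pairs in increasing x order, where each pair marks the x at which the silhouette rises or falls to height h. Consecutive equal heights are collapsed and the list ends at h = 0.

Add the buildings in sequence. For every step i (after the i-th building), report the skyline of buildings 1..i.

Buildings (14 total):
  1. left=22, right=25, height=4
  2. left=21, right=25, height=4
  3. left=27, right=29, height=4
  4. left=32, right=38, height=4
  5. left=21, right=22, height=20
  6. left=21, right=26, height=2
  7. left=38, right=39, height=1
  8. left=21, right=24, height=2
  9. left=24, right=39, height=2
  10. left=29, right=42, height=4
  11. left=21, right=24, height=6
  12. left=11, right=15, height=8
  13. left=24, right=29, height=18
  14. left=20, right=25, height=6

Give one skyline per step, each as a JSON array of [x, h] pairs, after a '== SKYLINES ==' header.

== SKYLINES ==
[[22,4],[25,0]]
[[21,4],[25,0]]
[[21,4],[25,0],[27,4],[29,0]]
[[21,4],[25,0],[27,4],[29,0],[32,4],[38,0]]
[[21,20],[22,4],[25,0],[27,4],[29,0],[32,4],[38,0]]
[[21,20],[22,4],[25,2],[26,0],[27,4],[29,0],[32,4],[38,0]]
[[21,20],[22,4],[25,2],[26,0],[27,4],[29,0],[32,4],[38,1],[39,0]]
[[21,20],[22,4],[25,2],[26,0],[27,4],[29,0],[32,4],[38,1],[39,0]]
[[21,20],[22,4],[25,2],[27,4],[29,2],[32,4],[38,2],[39,0]]
[[21,20],[22,4],[25,2],[27,4],[42,0]]
[[21,20],[22,6],[24,4],[25,2],[27,4],[42,0]]
[[11,8],[15,0],[21,20],[22,6],[24,4],[25,2],[27,4],[42,0]]
[[11,8],[15,0],[21,20],[22,6],[24,18],[29,4],[42,0]]
[[11,8],[15,0],[20,6],[21,20],[22,6],[24,18],[29,4],[42,0]]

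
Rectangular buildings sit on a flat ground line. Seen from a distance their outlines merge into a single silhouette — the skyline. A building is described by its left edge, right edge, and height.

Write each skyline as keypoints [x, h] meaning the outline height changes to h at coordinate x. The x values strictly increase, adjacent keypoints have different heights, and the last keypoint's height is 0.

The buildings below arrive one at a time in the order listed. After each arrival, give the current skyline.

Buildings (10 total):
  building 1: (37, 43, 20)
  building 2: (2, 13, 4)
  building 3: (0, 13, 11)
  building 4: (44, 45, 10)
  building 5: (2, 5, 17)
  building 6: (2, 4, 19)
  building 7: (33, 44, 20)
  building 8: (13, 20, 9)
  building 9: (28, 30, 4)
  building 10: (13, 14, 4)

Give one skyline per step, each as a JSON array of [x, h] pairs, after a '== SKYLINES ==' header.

== SKYLINES ==
[[37,20],[43,0]]
[[2,4],[13,0],[37,20],[43,0]]
[[0,11],[13,0],[37,20],[43,0]]
[[0,11],[13,0],[37,20],[43,0],[44,10],[45,0]]
[[0,11],[2,17],[5,11],[13,0],[37,20],[43,0],[44,10],[45,0]]
[[0,11],[2,19],[4,17],[5,11],[13,0],[37,20],[43,0],[44,10],[45,0]]
[[0,11],[2,19],[4,17],[5,11],[13,0],[33,20],[44,10],[45,0]]
[[0,11],[2,19],[4,17],[5,11],[13,9],[20,0],[33,20],[44,10],[45,0]]
[[0,11],[2,19],[4,17],[5,11],[13,9],[20,0],[28,4],[30,0],[33,20],[44,10],[45,0]]
[[0,11],[2,19],[4,17],[5,11],[13,9],[20,0],[28,4],[30,0],[33,20],[44,10],[45,0]]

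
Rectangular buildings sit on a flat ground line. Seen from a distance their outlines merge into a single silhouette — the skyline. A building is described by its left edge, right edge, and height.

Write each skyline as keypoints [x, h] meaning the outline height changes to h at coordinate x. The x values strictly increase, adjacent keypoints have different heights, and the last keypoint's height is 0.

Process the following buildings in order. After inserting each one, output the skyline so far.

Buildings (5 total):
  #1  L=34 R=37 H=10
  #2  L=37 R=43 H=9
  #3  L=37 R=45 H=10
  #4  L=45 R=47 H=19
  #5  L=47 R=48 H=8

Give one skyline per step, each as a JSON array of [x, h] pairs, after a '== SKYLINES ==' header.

== SKYLINES ==
[[34,10],[37,0]]
[[34,10],[37,9],[43,0]]
[[34,10],[45,0]]
[[34,10],[45,19],[47,0]]
[[34,10],[45,19],[47,8],[48,0]]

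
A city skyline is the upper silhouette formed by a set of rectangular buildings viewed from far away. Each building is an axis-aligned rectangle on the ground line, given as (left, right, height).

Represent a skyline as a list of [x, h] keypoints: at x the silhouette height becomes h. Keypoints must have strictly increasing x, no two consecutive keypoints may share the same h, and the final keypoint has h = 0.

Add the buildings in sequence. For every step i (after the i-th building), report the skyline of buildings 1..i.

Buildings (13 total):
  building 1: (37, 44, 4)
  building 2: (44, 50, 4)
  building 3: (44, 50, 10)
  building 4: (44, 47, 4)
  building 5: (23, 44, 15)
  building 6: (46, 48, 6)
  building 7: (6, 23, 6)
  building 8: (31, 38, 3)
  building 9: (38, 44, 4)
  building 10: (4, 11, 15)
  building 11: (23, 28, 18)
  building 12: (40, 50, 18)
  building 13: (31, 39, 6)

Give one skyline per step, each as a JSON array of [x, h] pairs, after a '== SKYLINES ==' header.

== SKYLINES ==
[[37,4],[44,0]]
[[37,4],[50,0]]
[[37,4],[44,10],[50,0]]
[[37,4],[44,10],[50,0]]
[[23,15],[44,10],[50,0]]
[[23,15],[44,10],[50,0]]
[[6,6],[23,15],[44,10],[50,0]]
[[6,6],[23,15],[44,10],[50,0]]
[[6,6],[23,15],[44,10],[50,0]]
[[4,15],[11,6],[23,15],[44,10],[50,0]]
[[4,15],[11,6],[23,18],[28,15],[44,10],[50,0]]
[[4,15],[11,6],[23,18],[28,15],[40,18],[50,0]]
[[4,15],[11,6],[23,18],[28,15],[40,18],[50,0]]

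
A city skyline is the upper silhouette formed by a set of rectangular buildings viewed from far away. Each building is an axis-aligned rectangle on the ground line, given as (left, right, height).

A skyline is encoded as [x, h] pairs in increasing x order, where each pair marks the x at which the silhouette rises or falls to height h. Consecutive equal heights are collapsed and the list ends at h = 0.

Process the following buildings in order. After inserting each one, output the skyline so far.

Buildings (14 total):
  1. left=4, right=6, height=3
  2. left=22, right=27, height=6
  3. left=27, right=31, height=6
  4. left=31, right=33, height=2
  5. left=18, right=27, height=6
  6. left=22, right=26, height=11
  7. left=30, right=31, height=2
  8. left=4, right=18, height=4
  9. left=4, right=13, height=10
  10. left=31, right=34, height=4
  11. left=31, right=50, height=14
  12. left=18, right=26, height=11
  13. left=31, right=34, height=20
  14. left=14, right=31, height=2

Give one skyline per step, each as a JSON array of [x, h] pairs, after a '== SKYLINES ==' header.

== SKYLINES ==
[[4,3],[6,0]]
[[4,3],[6,0],[22,6],[27,0]]
[[4,3],[6,0],[22,6],[31,0]]
[[4,3],[6,0],[22,6],[31,2],[33,0]]
[[4,3],[6,0],[18,6],[31,2],[33,0]]
[[4,3],[6,0],[18,6],[22,11],[26,6],[31,2],[33,0]]
[[4,3],[6,0],[18,6],[22,11],[26,6],[31,2],[33,0]]
[[4,4],[18,6],[22,11],[26,6],[31,2],[33,0]]
[[4,10],[13,4],[18,6],[22,11],[26,6],[31,2],[33,0]]
[[4,10],[13,4],[18,6],[22,11],[26,6],[31,4],[34,0]]
[[4,10],[13,4],[18,6],[22,11],[26,6],[31,14],[50,0]]
[[4,10],[13,4],[18,11],[26,6],[31,14],[50,0]]
[[4,10],[13,4],[18,11],[26,6],[31,20],[34,14],[50,0]]
[[4,10],[13,4],[18,11],[26,6],[31,20],[34,14],[50,0]]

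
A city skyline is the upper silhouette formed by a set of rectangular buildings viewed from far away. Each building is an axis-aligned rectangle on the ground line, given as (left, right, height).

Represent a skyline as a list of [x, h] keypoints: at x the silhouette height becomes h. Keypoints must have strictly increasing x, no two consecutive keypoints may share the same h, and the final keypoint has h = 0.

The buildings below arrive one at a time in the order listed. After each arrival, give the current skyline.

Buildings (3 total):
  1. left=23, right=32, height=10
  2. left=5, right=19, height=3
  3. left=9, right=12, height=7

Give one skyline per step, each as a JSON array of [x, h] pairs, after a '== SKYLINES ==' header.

== SKYLINES ==
[[23,10],[32,0]]
[[5,3],[19,0],[23,10],[32,0]]
[[5,3],[9,7],[12,3],[19,0],[23,10],[32,0]]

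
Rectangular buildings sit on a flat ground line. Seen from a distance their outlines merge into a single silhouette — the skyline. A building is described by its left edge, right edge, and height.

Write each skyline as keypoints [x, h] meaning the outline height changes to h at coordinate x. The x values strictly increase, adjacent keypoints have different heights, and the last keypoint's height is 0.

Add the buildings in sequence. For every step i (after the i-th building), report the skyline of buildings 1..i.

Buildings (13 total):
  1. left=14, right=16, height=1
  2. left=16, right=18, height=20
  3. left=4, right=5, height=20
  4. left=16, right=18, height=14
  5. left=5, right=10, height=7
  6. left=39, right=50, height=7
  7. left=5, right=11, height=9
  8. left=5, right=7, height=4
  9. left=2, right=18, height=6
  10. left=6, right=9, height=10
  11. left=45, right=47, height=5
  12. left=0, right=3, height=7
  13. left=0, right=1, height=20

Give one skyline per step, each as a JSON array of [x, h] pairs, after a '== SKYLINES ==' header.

== SKYLINES ==
[[14,1],[16,0]]
[[14,1],[16,20],[18,0]]
[[4,20],[5,0],[14,1],[16,20],[18,0]]
[[4,20],[5,0],[14,1],[16,20],[18,0]]
[[4,20],[5,7],[10,0],[14,1],[16,20],[18,0]]
[[4,20],[5,7],[10,0],[14,1],[16,20],[18,0],[39,7],[50,0]]
[[4,20],[5,9],[11,0],[14,1],[16,20],[18,0],[39,7],[50,0]]
[[4,20],[5,9],[11,0],[14,1],[16,20],[18,0],[39,7],[50,0]]
[[2,6],[4,20],[5,9],[11,6],[16,20],[18,0],[39,7],[50,0]]
[[2,6],[4,20],[5,9],[6,10],[9,9],[11,6],[16,20],[18,0],[39,7],[50,0]]
[[2,6],[4,20],[5,9],[6,10],[9,9],[11,6],[16,20],[18,0],[39,7],[50,0]]
[[0,7],[3,6],[4,20],[5,9],[6,10],[9,9],[11,6],[16,20],[18,0],[39,7],[50,0]]
[[0,20],[1,7],[3,6],[4,20],[5,9],[6,10],[9,9],[11,6],[16,20],[18,0],[39,7],[50,0]]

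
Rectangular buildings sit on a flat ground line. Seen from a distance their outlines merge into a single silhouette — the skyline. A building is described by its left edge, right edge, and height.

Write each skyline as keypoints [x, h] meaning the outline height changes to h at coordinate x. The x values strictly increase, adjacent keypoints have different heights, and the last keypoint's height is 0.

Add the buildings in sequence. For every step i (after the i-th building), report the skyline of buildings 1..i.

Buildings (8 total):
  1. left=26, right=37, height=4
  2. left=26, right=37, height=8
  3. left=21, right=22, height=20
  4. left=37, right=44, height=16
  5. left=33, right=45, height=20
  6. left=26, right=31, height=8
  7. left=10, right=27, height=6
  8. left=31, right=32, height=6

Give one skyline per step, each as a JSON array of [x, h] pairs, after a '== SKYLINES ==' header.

== SKYLINES ==
[[26,4],[37,0]]
[[26,8],[37,0]]
[[21,20],[22,0],[26,8],[37,0]]
[[21,20],[22,0],[26,8],[37,16],[44,0]]
[[21,20],[22,0],[26,8],[33,20],[45,0]]
[[21,20],[22,0],[26,8],[33,20],[45,0]]
[[10,6],[21,20],[22,6],[26,8],[33,20],[45,0]]
[[10,6],[21,20],[22,6],[26,8],[33,20],[45,0]]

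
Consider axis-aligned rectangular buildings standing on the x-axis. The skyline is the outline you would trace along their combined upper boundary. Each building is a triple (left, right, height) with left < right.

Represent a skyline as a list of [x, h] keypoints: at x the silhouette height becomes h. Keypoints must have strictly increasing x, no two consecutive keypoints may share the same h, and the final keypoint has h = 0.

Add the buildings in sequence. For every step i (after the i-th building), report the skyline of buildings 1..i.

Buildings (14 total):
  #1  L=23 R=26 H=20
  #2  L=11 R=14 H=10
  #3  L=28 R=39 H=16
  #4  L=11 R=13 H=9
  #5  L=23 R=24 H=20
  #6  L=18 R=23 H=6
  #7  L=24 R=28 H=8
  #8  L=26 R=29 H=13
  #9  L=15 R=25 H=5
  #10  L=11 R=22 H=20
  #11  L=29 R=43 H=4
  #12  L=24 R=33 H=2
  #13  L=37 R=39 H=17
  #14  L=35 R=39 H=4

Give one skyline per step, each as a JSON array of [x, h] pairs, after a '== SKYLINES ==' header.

== SKYLINES ==
[[23,20],[26,0]]
[[11,10],[14,0],[23,20],[26,0]]
[[11,10],[14,0],[23,20],[26,0],[28,16],[39,0]]
[[11,10],[14,0],[23,20],[26,0],[28,16],[39,0]]
[[11,10],[14,0],[23,20],[26,0],[28,16],[39,0]]
[[11,10],[14,0],[18,6],[23,20],[26,0],[28,16],[39,0]]
[[11,10],[14,0],[18,6],[23,20],[26,8],[28,16],[39,0]]
[[11,10],[14,0],[18,6],[23,20],[26,13],[28,16],[39,0]]
[[11,10],[14,0],[15,5],[18,6],[23,20],[26,13],[28,16],[39,0]]
[[11,20],[22,6],[23,20],[26,13],[28,16],[39,0]]
[[11,20],[22,6],[23,20],[26,13],[28,16],[39,4],[43,0]]
[[11,20],[22,6],[23,20],[26,13],[28,16],[39,4],[43,0]]
[[11,20],[22,6],[23,20],[26,13],[28,16],[37,17],[39,4],[43,0]]
[[11,20],[22,6],[23,20],[26,13],[28,16],[37,17],[39,4],[43,0]]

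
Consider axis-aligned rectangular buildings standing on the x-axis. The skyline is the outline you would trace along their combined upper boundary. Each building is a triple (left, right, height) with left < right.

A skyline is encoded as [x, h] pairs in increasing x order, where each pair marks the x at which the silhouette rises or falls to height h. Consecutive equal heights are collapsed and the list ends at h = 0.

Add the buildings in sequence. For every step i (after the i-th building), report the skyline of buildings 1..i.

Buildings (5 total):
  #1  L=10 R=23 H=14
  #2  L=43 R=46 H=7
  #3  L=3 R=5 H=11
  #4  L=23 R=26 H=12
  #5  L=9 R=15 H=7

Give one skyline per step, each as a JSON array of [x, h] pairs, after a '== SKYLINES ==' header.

== SKYLINES ==
[[10,14],[23,0]]
[[10,14],[23,0],[43,7],[46,0]]
[[3,11],[5,0],[10,14],[23,0],[43,7],[46,0]]
[[3,11],[5,0],[10,14],[23,12],[26,0],[43,7],[46,0]]
[[3,11],[5,0],[9,7],[10,14],[23,12],[26,0],[43,7],[46,0]]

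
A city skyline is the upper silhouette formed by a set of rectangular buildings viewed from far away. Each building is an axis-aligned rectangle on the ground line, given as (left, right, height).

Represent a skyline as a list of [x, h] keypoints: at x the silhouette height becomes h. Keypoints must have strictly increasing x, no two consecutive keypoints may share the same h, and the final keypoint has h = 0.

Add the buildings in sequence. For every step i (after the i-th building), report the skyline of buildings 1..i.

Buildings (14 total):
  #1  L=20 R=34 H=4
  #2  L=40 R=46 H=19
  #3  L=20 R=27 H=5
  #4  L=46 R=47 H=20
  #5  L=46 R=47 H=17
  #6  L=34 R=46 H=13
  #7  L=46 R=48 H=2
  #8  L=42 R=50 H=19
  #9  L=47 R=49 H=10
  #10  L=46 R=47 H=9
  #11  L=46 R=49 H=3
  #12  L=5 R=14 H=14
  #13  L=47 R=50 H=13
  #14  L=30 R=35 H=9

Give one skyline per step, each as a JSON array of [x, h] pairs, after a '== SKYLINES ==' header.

== SKYLINES ==
[[20,4],[34,0]]
[[20,4],[34,0],[40,19],[46,0]]
[[20,5],[27,4],[34,0],[40,19],[46,0]]
[[20,5],[27,4],[34,0],[40,19],[46,20],[47,0]]
[[20,5],[27,4],[34,0],[40,19],[46,20],[47,0]]
[[20,5],[27,4],[34,13],[40,19],[46,20],[47,0]]
[[20,5],[27,4],[34,13],[40,19],[46,20],[47,2],[48,0]]
[[20,5],[27,4],[34,13],[40,19],[46,20],[47,19],[50,0]]
[[20,5],[27,4],[34,13],[40,19],[46,20],[47,19],[50,0]]
[[20,5],[27,4],[34,13],[40,19],[46,20],[47,19],[50,0]]
[[20,5],[27,4],[34,13],[40,19],[46,20],[47,19],[50,0]]
[[5,14],[14,0],[20,5],[27,4],[34,13],[40,19],[46,20],[47,19],[50,0]]
[[5,14],[14,0],[20,5],[27,4],[34,13],[40,19],[46,20],[47,19],[50,0]]
[[5,14],[14,0],[20,5],[27,4],[30,9],[34,13],[40,19],[46,20],[47,19],[50,0]]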